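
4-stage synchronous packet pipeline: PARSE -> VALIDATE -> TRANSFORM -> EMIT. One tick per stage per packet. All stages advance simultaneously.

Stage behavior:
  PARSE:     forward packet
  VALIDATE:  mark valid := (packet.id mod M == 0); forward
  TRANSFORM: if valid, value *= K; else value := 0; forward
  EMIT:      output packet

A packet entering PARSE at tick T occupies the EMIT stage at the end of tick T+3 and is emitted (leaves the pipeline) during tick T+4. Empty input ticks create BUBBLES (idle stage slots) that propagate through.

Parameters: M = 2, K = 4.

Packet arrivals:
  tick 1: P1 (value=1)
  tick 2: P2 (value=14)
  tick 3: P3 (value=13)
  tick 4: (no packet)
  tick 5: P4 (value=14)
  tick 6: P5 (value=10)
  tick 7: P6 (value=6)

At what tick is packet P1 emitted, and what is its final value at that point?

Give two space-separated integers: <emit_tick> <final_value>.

Answer: 5 0

Derivation:
Tick 1: [PARSE:P1(v=1,ok=F), VALIDATE:-, TRANSFORM:-, EMIT:-] out:-; in:P1
Tick 2: [PARSE:P2(v=14,ok=F), VALIDATE:P1(v=1,ok=F), TRANSFORM:-, EMIT:-] out:-; in:P2
Tick 3: [PARSE:P3(v=13,ok=F), VALIDATE:P2(v=14,ok=T), TRANSFORM:P1(v=0,ok=F), EMIT:-] out:-; in:P3
Tick 4: [PARSE:-, VALIDATE:P3(v=13,ok=F), TRANSFORM:P2(v=56,ok=T), EMIT:P1(v=0,ok=F)] out:-; in:-
Tick 5: [PARSE:P4(v=14,ok=F), VALIDATE:-, TRANSFORM:P3(v=0,ok=F), EMIT:P2(v=56,ok=T)] out:P1(v=0); in:P4
Tick 6: [PARSE:P5(v=10,ok=F), VALIDATE:P4(v=14,ok=T), TRANSFORM:-, EMIT:P3(v=0,ok=F)] out:P2(v=56); in:P5
Tick 7: [PARSE:P6(v=6,ok=F), VALIDATE:P5(v=10,ok=F), TRANSFORM:P4(v=56,ok=T), EMIT:-] out:P3(v=0); in:P6
Tick 8: [PARSE:-, VALIDATE:P6(v=6,ok=T), TRANSFORM:P5(v=0,ok=F), EMIT:P4(v=56,ok=T)] out:-; in:-
Tick 9: [PARSE:-, VALIDATE:-, TRANSFORM:P6(v=24,ok=T), EMIT:P5(v=0,ok=F)] out:P4(v=56); in:-
Tick 10: [PARSE:-, VALIDATE:-, TRANSFORM:-, EMIT:P6(v=24,ok=T)] out:P5(v=0); in:-
Tick 11: [PARSE:-, VALIDATE:-, TRANSFORM:-, EMIT:-] out:P6(v=24); in:-
P1: arrives tick 1, valid=False (id=1, id%2=1), emit tick 5, final value 0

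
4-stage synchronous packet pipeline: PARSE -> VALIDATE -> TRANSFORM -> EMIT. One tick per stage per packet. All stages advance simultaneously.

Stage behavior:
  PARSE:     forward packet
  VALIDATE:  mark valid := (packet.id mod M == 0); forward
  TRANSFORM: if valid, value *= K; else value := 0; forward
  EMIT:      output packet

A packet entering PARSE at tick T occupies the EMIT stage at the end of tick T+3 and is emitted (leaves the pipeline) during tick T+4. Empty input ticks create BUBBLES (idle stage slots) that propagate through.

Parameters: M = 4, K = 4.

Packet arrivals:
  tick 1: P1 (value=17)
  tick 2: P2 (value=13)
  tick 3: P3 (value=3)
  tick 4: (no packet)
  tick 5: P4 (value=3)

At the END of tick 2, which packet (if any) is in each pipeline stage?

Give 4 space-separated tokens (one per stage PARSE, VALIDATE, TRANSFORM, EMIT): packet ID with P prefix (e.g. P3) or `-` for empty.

Tick 1: [PARSE:P1(v=17,ok=F), VALIDATE:-, TRANSFORM:-, EMIT:-] out:-; in:P1
Tick 2: [PARSE:P2(v=13,ok=F), VALIDATE:P1(v=17,ok=F), TRANSFORM:-, EMIT:-] out:-; in:P2
At end of tick 2: ['P2', 'P1', '-', '-']

Answer: P2 P1 - -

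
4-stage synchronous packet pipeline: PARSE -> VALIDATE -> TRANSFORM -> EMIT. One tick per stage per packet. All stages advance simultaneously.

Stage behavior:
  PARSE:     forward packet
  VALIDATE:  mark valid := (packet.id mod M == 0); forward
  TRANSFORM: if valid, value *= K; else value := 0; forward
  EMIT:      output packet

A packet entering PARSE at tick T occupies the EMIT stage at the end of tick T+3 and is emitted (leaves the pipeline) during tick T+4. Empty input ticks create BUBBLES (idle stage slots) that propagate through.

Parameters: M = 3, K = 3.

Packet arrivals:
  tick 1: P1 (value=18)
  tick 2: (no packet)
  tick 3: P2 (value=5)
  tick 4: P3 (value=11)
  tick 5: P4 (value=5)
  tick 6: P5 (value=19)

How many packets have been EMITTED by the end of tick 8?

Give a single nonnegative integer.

Tick 1: [PARSE:P1(v=18,ok=F), VALIDATE:-, TRANSFORM:-, EMIT:-] out:-; in:P1
Tick 2: [PARSE:-, VALIDATE:P1(v=18,ok=F), TRANSFORM:-, EMIT:-] out:-; in:-
Tick 3: [PARSE:P2(v=5,ok=F), VALIDATE:-, TRANSFORM:P1(v=0,ok=F), EMIT:-] out:-; in:P2
Tick 4: [PARSE:P3(v=11,ok=F), VALIDATE:P2(v=5,ok=F), TRANSFORM:-, EMIT:P1(v=0,ok=F)] out:-; in:P3
Tick 5: [PARSE:P4(v=5,ok=F), VALIDATE:P3(v=11,ok=T), TRANSFORM:P2(v=0,ok=F), EMIT:-] out:P1(v=0); in:P4
Tick 6: [PARSE:P5(v=19,ok=F), VALIDATE:P4(v=5,ok=F), TRANSFORM:P3(v=33,ok=T), EMIT:P2(v=0,ok=F)] out:-; in:P5
Tick 7: [PARSE:-, VALIDATE:P5(v=19,ok=F), TRANSFORM:P4(v=0,ok=F), EMIT:P3(v=33,ok=T)] out:P2(v=0); in:-
Tick 8: [PARSE:-, VALIDATE:-, TRANSFORM:P5(v=0,ok=F), EMIT:P4(v=0,ok=F)] out:P3(v=33); in:-
Emitted by tick 8: ['P1', 'P2', 'P3']

Answer: 3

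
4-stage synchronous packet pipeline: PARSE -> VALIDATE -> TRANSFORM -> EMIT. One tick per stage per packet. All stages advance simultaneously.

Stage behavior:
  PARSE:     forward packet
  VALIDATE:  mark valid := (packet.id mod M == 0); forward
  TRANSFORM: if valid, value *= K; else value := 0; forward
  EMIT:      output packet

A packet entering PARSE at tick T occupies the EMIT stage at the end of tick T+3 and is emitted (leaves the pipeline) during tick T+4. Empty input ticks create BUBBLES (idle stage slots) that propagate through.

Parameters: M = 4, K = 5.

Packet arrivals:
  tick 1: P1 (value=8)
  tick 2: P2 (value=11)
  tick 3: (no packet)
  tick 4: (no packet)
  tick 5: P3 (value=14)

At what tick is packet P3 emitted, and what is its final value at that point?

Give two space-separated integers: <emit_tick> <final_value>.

Answer: 9 0

Derivation:
Tick 1: [PARSE:P1(v=8,ok=F), VALIDATE:-, TRANSFORM:-, EMIT:-] out:-; in:P1
Tick 2: [PARSE:P2(v=11,ok=F), VALIDATE:P1(v=8,ok=F), TRANSFORM:-, EMIT:-] out:-; in:P2
Tick 3: [PARSE:-, VALIDATE:P2(v=11,ok=F), TRANSFORM:P1(v=0,ok=F), EMIT:-] out:-; in:-
Tick 4: [PARSE:-, VALIDATE:-, TRANSFORM:P2(v=0,ok=F), EMIT:P1(v=0,ok=F)] out:-; in:-
Tick 5: [PARSE:P3(v=14,ok=F), VALIDATE:-, TRANSFORM:-, EMIT:P2(v=0,ok=F)] out:P1(v=0); in:P3
Tick 6: [PARSE:-, VALIDATE:P3(v=14,ok=F), TRANSFORM:-, EMIT:-] out:P2(v=0); in:-
Tick 7: [PARSE:-, VALIDATE:-, TRANSFORM:P3(v=0,ok=F), EMIT:-] out:-; in:-
Tick 8: [PARSE:-, VALIDATE:-, TRANSFORM:-, EMIT:P3(v=0,ok=F)] out:-; in:-
Tick 9: [PARSE:-, VALIDATE:-, TRANSFORM:-, EMIT:-] out:P3(v=0); in:-
P3: arrives tick 5, valid=False (id=3, id%4=3), emit tick 9, final value 0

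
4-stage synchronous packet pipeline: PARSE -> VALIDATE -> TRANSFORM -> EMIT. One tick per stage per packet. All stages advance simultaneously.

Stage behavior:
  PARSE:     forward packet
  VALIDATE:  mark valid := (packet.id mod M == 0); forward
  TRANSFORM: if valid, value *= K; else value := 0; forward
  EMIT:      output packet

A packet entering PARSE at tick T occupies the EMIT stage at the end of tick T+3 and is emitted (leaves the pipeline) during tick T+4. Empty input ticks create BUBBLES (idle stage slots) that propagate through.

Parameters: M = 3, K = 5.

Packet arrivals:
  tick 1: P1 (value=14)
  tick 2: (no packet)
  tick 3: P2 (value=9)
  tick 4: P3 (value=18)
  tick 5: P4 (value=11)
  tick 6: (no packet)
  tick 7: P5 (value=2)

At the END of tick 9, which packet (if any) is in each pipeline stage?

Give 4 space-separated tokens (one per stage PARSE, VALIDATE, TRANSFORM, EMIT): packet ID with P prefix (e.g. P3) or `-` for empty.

Answer: - - P5 -

Derivation:
Tick 1: [PARSE:P1(v=14,ok=F), VALIDATE:-, TRANSFORM:-, EMIT:-] out:-; in:P1
Tick 2: [PARSE:-, VALIDATE:P1(v=14,ok=F), TRANSFORM:-, EMIT:-] out:-; in:-
Tick 3: [PARSE:P2(v=9,ok=F), VALIDATE:-, TRANSFORM:P1(v=0,ok=F), EMIT:-] out:-; in:P2
Tick 4: [PARSE:P3(v=18,ok=F), VALIDATE:P2(v=9,ok=F), TRANSFORM:-, EMIT:P1(v=0,ok=F)] out:-; in:P3
Tick 5: [PARSE:P4(v=11,ok=F), VALIDATE:P3(v=18,ok=T), TRANSFORM:P2(v=0,ok=F), EMIT:-] out:P1(v=0); in:P4
Tick 6: [PARSE:-, VALIDATE:P4(v=11,ok=F), TRANSFORM:P3(v=90,ok=T), EMIT:P2(v=0,ok=F)] out:-; in:-
Tick 7: [PARSE:P5(v=2,ok=F), VALIDATE:-, TRANSFORM:P4(v=0,ok=F), EMIT:P3(v=90,ok=T)] out:P2(v=0); in:P5
Tick 8: [PARSE:-, VALIDATE:P5(v=2,ok=F), TRANSFORM:-, EMIT:P4(v=0,ok=F)] out:P3(v=90); in:-
Tick 9: [PARSE:-, VALIDATE:-, TRANSFORM:P5(v=0,ok=F), EMIT:-] out:P4(v=0); in:-
At end of tick 9: ['-', '-', 'P5', '-']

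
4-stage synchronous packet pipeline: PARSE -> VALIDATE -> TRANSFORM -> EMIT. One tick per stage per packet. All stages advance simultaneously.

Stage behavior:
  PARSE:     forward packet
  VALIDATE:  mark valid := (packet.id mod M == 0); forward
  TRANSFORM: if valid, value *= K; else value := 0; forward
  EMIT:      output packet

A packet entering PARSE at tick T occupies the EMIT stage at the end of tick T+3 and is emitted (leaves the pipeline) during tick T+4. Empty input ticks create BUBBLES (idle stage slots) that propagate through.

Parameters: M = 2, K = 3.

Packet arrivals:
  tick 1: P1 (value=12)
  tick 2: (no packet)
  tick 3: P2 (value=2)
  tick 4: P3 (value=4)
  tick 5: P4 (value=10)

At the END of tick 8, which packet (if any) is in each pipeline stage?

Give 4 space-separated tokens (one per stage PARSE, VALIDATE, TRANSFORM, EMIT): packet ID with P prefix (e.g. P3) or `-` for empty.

Answer: - - - P4

Derivation:
Tick 1: [PARSE:P1(v=12,ok=F), VALIDATE:-, TRANSFORM:-, EMIT:-] out:-; in:P1
Tick 2: [PARSE:-, VALIDATE:P1(v=12,ok=F), TRANSFORM:-, EMIT:-] out:-; in:-
Tick 3: [PARSE:P2(v=2,ok=F), VALIDATE:-, TRANSFORM:P1(v=0,ok=F), EMIT:-] out:-; in:P2
Tick 4: [PARSE:P3(v=4,ok=F), VALIDATE:P2(v=2,ok=T), TRANSFORM:-, EMIT:P1(v=0,ok=F)] out:-; in:P3
Tick 5: [PARSE:P4(v=10,ok=F), VALIDATE:P3(v=4,ok=F), TRANSFORM:P2(v=6,ok=T), EMIT:-] out:P1(v=0); in:P4
Tick 6: [PARSE:-, VALIDATE:P4(v=10,ok=T), TRANSFORM:P3(v=0,ok=F), EMIT:P2(v=6,ok=T)] out:-; in:-
Tick 7: [PARSE:-, VALIDATE:-, TRANSFORM:P4(v=30,ok=T), EMIT:P3(v=0,ok=F)] out:P2(v=6); in:-
Tick 8: [PARSE:-, VALIDATE:-, TRANSFORM:-, EMIT:P4(v=30,ok=T)] out:P3(v=0); in:-
At end of tick 8: ['-', '-', '-', 'P4']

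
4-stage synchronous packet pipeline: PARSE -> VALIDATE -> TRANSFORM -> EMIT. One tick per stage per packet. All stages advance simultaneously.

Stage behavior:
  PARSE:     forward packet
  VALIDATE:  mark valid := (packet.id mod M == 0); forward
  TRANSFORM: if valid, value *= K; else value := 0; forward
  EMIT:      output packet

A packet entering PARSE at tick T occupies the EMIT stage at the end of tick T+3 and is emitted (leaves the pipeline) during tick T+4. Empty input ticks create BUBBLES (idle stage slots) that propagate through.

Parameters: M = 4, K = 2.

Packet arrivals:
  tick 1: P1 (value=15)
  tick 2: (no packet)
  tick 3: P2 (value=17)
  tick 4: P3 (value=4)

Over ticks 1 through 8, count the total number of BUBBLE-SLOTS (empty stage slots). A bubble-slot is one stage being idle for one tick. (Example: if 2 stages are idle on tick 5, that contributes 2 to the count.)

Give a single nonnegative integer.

Tick 1: [PARSE:P1(v=15,ok=F), VALIDATE:-, TRANSFORM:-, EMIT:-] out:-; bubbles=3
Tick 2: [PARSE:-, VALIDATE:P1(v=15,ok=F), TRANSFORM:-, EMIT:-] out:-; bubbles=3
Tick 3: [PARSE:P2(v=17,ok=F), VALIDATE:-, TRANSFORM:P1(v=0,ok=F), EMIT:-] out:-; bubbles=2
Tick 4: [PARSE:P3(v=4,ok=F), VALIDATE:P2(v=17,ok=F), TRANSFORM:-, EMIT:P1(v=0,ok=F)] out:-; bubbles=1
Tick 5: [PARSE:-, VALIDATE:P3(v=4,ok=F), TRANSFORM:P2(v=0,ok=F), EMIT:-] out:P1(v=0); bubbles=2
Tick 6: [PARSE:-, VALIDATE:-, TRANSFORM:P3(v=0,ok=F), EMIT:P2(v=0,ok=F)] out:-; bubbles=2
Tick 7: [PARSE:-, VALIDATE:-, TRANSFORM:-, EMIT:P3(v=0,ok=F)] out:P2(v=0); bubbles=3
Tick 8: [PARSE:-, VALIDATE:-, TRANSFORM:-, EMIT:-] out:P3(v=0); bubbles=4
Total bubble-slots: 20

Answer: 20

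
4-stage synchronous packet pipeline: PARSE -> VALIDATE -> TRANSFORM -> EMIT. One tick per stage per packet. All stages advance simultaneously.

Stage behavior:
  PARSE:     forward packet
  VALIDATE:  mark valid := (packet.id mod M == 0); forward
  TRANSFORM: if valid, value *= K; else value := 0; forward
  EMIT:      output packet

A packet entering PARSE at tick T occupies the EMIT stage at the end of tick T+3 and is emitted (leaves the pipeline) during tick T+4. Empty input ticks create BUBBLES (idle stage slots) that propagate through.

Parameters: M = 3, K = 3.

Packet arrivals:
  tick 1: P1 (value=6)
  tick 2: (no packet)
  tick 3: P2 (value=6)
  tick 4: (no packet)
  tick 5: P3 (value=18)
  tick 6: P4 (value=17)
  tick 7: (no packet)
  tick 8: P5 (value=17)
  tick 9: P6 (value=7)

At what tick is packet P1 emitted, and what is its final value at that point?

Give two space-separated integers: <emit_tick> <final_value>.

Tick 1: [PARSE:P1(v=6,ok=F), VALIDATE:-, TRANSFORM:-, EMIT:-] out:-; in:P1
Tick 2: [PARSE:-, VALIDATE:P1(v=6,ok=F), TRANSFORM:-, EMIT:-] out:-; in:-
Tick 3: [PARSE:P2(v=6,ok=F), VALIDATE:-, TRANSFORM:P1(v=0,ok=F), EMIT:-] out:-; in:P2
Tick 4: [PARSE:-, VALIDATE:P2(v=6,ok=F), TRANSFORM:-, EMIT:P1(v=0,ok=F)] out:-; in:-
Tick 5: [PARSE:P3(v=18,ok=F), VALIDATE:-, TRANSFORM:P2(v=0,ok=F), EMIT:-] out:P1(v=0); in:P3
Tick 6: [PARSE:P4(v=17,ok=F), VALIDATE:P3(v=18,ok=T), TRANSFORM:-, EMIT:P2(v=0,ok=F)] out:-; in:P4
Tick 7: [PARSE:-, VALIDATE:P4(v=17,ok=F), TRANSFORM:P3(v=54,ok=T), EMIT:-] out:P2(v=0); in:-
Tick 8: [PARSE:P5(v=17,ok=F), VALIDATE:-, TRANSFORM:P4(v=0,ok=F), EMIT:P3(v=54,ok=T)] out:-; in:P5
Tick 9: [PARSE:P6(v=7,ok=F), VALIDATE:P5(v=17,ok=F), TRANSFORM:-, EMIT:P4(v=0,ok=F)] out:P3(v=54); in:P6
Tick 10: [PARSE:-, VALIDATE:P6(v=7,ok=T), TRANSFORM:P5(v=0,ok=F), EMIT:-] out:P4(v=0); in:-
Tick 11: [PARSE:-, VALIDATE:-, TRANSFORM:P6(v=21,ok=T), EMIT:P5(v=0,ok=F)] out:-; in:-
Tick 12: [PARSE:-, VALIDATE:-, TRANSFORM:-, EMIT:P6(v=21,ok=T)] out:P5(v=0); in:-
Tick 13: [PARSE:-, VALIDATE:-, TRANSFORM:-, EMIT:-] out:P6(v=21); in:-
P1: arrives tick 1, valid=False (id=1, id%3=1), emit tick 5, final value 0

Answer: 5 0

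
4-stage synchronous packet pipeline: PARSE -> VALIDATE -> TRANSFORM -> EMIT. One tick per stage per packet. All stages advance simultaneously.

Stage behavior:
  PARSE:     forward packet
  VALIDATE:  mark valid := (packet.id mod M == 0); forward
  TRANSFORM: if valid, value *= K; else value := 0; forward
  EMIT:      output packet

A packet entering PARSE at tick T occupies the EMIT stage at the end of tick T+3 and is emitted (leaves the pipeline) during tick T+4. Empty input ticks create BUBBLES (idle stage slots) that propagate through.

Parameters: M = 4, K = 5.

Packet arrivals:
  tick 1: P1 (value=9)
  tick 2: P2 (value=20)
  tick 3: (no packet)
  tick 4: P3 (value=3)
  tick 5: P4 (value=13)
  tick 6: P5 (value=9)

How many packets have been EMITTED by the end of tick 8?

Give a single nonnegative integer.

Answer: 3

Derivation:
Tick 1: [PARSE:P1(v=9,ok=F), VALIDATE:-, TRANSFORM:-, EMIT:-] out:-; in:P1
Tick 2: [PARSE:P2(v=20,ok=F), VALIDATE:P1(v=9,ok=F), TRANSFORM:-, EMIT:-] out:-; in:P2
Tick 3: [PARSE:-, VALIDATE:P2(v=20,ok=F), TRANSFORM:P1(v=0,ok=F), EMIT:-] out:-; in:-
Tick 4: [PARSE:P3(v=3,ok=F), VALIDATE:-, TRANSFORM:P2(v=0,ok=F), EMIT:P1(v=0,ok=F)] out:-; in:P3
Tick 5: [PARSE:P4(v=13,ok=F), VALIDATE:P3(v=3,ok=F), TRANSFORM:-, EMIT:P2(v=0,ok=F)] out:P1(v=0); in:P4
Tick 6: [PARSE:P5(v=9,ok=F), VALIDATE:P4(v=13,ok=T), TRANSFORM:P3(v=0,ok=F), EMIT:-] out:P2(v=0); in:P5
Tick 7: [PARSE:-, VALIDATE:P5(v=9,ok=F), TRANSFORM:P4(v=65,ok=T), EMIT:P3(v=0,ok=F)] out:-; in:-
Tick 8: [PARSE:-, VALIDATE:-, TRANSFORM:P5(v=0,ok=F), EMIT:P4(v=65,ok=T)] out:P3(v=0); in:-
Emitted by tick 8: ['P1', 'P2', 'P3']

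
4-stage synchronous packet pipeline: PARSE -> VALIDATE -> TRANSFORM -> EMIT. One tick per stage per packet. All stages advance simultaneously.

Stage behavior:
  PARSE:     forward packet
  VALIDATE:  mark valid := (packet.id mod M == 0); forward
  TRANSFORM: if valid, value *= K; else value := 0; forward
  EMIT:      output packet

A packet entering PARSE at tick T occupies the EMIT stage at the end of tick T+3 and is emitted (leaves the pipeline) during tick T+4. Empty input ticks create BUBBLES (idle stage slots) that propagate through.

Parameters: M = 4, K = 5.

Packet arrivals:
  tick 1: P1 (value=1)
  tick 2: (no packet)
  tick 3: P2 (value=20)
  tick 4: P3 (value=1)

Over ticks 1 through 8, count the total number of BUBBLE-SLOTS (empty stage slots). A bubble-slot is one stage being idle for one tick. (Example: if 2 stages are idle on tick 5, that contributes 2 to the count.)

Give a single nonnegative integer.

Tick 1: [PARSE:P1(v=1,ok=F), VALIDATE:-, TRANSFORM:-, EMIT:-] out:-; bubbles=3
Tick 2: [PARSE:-, VALIDATE:P1(v=1,ok=F), TRANSFORM:-, EMIT:-] out:-; bubbles=3
Tick 3: [PARSE:P2(v=20,ok=F), VALIDATE:-, TRANSFORM:P1(v=0,ok=F), EMIT:-] out:-; bubbles=2
Tick 4: [PARSE:P3(v=1,ok=F), VALIDATE:P2(v=20,ok=F), TRANSFORM:-, EMIT:P1(v=0,ok=F)] out:-; bubbles=1
Tick 5: [PARSE:-, VALIDATE:P3(v=1,ok=F), TRANSFORM:P2(v=0,ok=F), EMIT:-] out:P1(v=0); bubbles=2
Tick 6: [PARSE:-, VALIDATE:-, TRANSFORM:P3(v=0,ok=F), EMIT:P2(v=0,ok=F)] out:-; bubbles=2
Tick 7: [PARSE:-, VALIDATE:-, TRANSFORM:-, EMIT:P3(v=0,ok=F)] out:P2(v=0); bubbles=3
Tick 8: [PARSE:-, VALIDATE:-, TRANSFORM:-, EMIT:-] out:P3(v=0); bubbles=4
Total bubble-slots: 20

Answer: 20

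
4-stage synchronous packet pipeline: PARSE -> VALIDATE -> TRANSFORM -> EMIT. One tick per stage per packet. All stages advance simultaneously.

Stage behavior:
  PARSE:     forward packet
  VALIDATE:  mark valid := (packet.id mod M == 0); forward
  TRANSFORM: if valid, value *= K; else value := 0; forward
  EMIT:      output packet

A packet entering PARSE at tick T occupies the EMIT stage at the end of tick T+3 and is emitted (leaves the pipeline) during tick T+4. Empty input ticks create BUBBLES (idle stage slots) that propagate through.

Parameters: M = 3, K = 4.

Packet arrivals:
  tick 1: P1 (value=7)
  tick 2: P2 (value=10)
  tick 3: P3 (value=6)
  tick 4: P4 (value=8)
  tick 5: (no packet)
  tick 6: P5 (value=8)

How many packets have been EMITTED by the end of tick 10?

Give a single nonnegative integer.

Tick 1: [PARSE:P1(v=7,ok=F), VALIDATE:-, TRANSFORM:-, EMIT:-] out:-; in:P1
Tick 2: [PARSE:P2(v=10,ok=F), VALIDATE:P1(v=7,ok=F), TRANSFORM:-, EMIT:-] out:-; in:P2
Tick 3: [PARSE:P3(v=6,ok=F), VALIDATE:P2(v=10,ok=F), TRANSFORM:P1(v=0,ok=F), EMIT:-] out:-; in:P3
Tick 4: [PARSE:P4(v=8,ok=F), VALIDATE:P3(v=6,ok=T), TRANSFORM:P2(v=0,ok=F), EMIT:P1(v=0,ok=F)] out:-; in:P4
Tick 5: [PARSE:-, VALIDATE:P4(v=8,ok=F), TRANSFORM:P3(v=24,ok=T), EMIT:P2(v=0,ok=F)] out:P1(v=0); in:-
Tick 6: [PARSE:P5(v=8,ok=F), VALIDATE:-, TRANSFORM:P4(v=0,ok=F), EMIT:P3(v=24,ok=T)] out:P2(v=0); in:P5
Tick 7: [PARSE:-, VALIDATE:P5(v=8,ok=F), TRANSFORM:-, EMIT:P4(v=0,ok=F)] out:P3(v=24); in:-
Tick 8: [PARSE:-, VALIDATE:-, TRANSFORM:P5(v=0,ok=F), EMIT:-] out:P4(v=0); in:-
Tick 9: [PARSE:-, VALIDATE:-, TRANSFORM:-, EMIT:P5(v=0,ok=F)] out:-; in:-
Tick 10: [PARSE:-, VALIDATE:-, TRANSFORM:-, EMIT:-] out:P5(v=0); in:-
Emitted by tick 10: ['P1', 'P2', 'P3', 'P4', 'P5']

Answer: 5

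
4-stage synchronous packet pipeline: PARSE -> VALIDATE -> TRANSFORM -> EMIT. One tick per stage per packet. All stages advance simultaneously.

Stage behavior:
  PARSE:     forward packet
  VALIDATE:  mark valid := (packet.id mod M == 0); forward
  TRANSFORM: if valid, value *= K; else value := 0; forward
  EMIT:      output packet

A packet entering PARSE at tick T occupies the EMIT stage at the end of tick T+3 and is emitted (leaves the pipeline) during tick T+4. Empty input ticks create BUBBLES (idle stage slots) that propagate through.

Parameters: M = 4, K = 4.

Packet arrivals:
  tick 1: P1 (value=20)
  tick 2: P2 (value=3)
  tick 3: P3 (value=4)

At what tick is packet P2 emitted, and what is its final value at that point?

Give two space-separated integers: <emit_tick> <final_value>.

Tick 1: [PARSE:P1(v=20,ok=F), VALIDATE:-, TRANSFORM:-, EMIT:-] out:-; in:P1
Tick 2: [PARSE:P2(v=3,ok=F), VALIDATE:P1(v=20,ok=F), TRANSFORM:-, EMIT:-] out:-; in:P2
Tick 3: [PARSE:P3(v=4,ok=F), VALIDATE:P2(v=3,ok=F), TRANSFORM:P1(v=0,ok=F), EMIT:-] out:-; in:P3
Tick 4: [PARSE:-, VALIDATE:P3(v=4,ok=F), TRANSFORM:P2(v=0,ok=F), EMIT:P1(v=0,ok=F)] out:-; in:-
Tick 5: [PARSE:-, VALIDATE:-, TRANSFORM:P3(v=0,ok=F), EMIT:P2(v=0,ok=F)] out:P1(v=0); in:-
Tick 6: [PARSE:-, VALIDATE:-, TRANSFORM:-, EMIT:P3(v=0,ok=F)] out:P2(v=0); in:-
Tick 7: [PARSE:-, VALIDATE:-, TRANSFORM:-, EMIT:-] out:P3(v=0); in:-
P2: arrives tick 2, valid=False (id=2, id%4=2), emit tick 6, final value 0

Answer: 6 0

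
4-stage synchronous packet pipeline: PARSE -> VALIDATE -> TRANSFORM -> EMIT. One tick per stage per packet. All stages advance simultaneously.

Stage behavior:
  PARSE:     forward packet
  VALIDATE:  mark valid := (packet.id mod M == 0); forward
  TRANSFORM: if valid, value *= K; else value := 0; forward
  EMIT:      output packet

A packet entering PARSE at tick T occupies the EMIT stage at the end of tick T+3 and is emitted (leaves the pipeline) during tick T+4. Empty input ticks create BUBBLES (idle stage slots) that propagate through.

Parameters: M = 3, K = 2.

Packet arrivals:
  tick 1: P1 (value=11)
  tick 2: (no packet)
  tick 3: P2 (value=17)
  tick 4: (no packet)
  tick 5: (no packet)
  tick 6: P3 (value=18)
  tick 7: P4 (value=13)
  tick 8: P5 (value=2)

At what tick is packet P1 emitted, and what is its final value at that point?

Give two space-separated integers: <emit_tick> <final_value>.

Answer: 5 0

Derivation:
Tick 1: [PARSE:P1(v=11,ok=F), VALIDATE:-, TRANSFORM:-, EMIT:-] out:-; in:P1
Tick 2: [PARSE:-, VALIDATE:P1(v=11,ok=F), TRANSFORM:-, EMIT:-] out:-; in:-
Tick 3: [PARSE:P2(v=17,ok=F), VALIDATE:-, TRANSFORM:P1(v=0,ok=F), EMIT:-] out:-; in:P2
Tick 4: [PARSE:-, VALIDATE:P2(v=17,ok=F), TRANSFORM:-, EMIT:P1(v=0,ok=F)] out:-; in:-
Tick 5: [PARSE:-, VALIDATE:-, TRANSFORM:P2(v=0,ok=F), EMIT:-] out:P1(v=0); in:-
Tick 6: [PARSE:P3(v=18,ok=F), VALIDATE:-, TRANSFORM:-, EMIT:P2(v=0,ok=F)] out:-; in:P3
Tick 7: [PARSE:P4(v=13,ok=F), VALIDATE:P3(v=18,ok=T), TRANSFORM:-, EMIT:-] out:P2(v=0); in:P4
Tick 8: [PARSE:P5(v=2,ok=F), VALIDATE:P4(v=13,ok=F), TRANSFORM:P3(v=36,ok=T), EMIT:-] out:-; in:P5
Tick 9: [PARSE:-, VALIDATE:P5(v=2,ok=F), TRANSFORM:P4(v=0,ok=F), EMIT:P3(v=36,ok=T)] out:-; in:-
Tick 10: [PARSE:-, VALIDATE:-, TRANSFORM:P5(v=0,ok=F), EMIT:P4(v=0,ok=F)] out:P3(v=36); in:-
Tick 11: [PARSE:-, VALIDATE:-, TRANSFORM:-, EMIT:P5(v=0,ok=F)] out:P4(v=0); in:-
Tick 12: [PARSE:-, VALIDATE:-, TRANSFORM:-, EMIT:-] out:P5(v=0); in:-
P1: arrives tick 1, valid=False (id=1, id%3=1), emit tick 5, final value 0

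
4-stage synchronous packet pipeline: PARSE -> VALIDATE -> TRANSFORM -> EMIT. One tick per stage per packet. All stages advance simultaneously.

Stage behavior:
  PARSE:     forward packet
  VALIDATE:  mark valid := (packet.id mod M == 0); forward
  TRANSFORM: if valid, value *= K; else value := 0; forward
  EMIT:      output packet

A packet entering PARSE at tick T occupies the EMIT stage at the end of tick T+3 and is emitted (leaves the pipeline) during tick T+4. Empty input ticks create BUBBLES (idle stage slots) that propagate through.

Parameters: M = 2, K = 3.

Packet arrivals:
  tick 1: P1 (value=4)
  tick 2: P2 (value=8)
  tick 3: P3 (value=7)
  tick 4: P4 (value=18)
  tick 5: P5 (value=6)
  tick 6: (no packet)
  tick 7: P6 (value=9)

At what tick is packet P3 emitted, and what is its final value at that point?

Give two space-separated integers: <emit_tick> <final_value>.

Answer: 7 0

Derivation:
Tick 1: [PARSE:P1(v=4,ok=F), VALIDATE:-, TRANSFORM:-, EMIT:-] out:-; in:P1
Tick 2: [PARSE:P2(v=8,ok=F), VALIDATE:P1(v=4,ok=F), TRANSFORM:-, EMIT:-] out:-; in:P2
Tick 3: [PARSE:P3(v=7,ok=F), VALIDATE:P2(v=8,ok=T), TRANSFORM:P1(v=0,ok=F), EMIT:-] out:-; in:P3
Tick 4: [PARSE:P4(v=18,ok=F), VALIDATE:P3(v=7,ok=F), TRANSFORM:P2(v=24,ok=T), EMIT:P1(v=0,ok=F)] out:-; in:P4
Tick 5: [PARSE:P5(v=6,ok=F), VALIDATE:P4(v=18,ok=T), TRANSFORM:P3(v=0,ok=F), EMIT:P2(v=24,ok=T)] out:P1(v=0); in:P5
Tick 6: [PARSE:-, VALIDATE:P5(v=6,ok=F), TRANSFORM:P4(v=54,ok=T), EMIT:P3(v=0,ok=F)] out:P2(v=24); in:-
Tick 7: [PARSE:P6(v=9,ok=F), VALIDATE:-, TRANSFORM:P5(v=0,ok=F), EMIT:P4(v=54,ok=T)] out:P3(v=0); in:P6
Tick 8: [PARSE:-, VALIDATE:P6(v=9,ok=T), TRANSFORM:-, EMIT:P5(v=0,ok=F)] out:P4(v=54); in:-
Tick 9: [PARSE:-, VALIDATE:-, TRANSFORM:P6(v=27,ok=T), EMIT:-] out:P5(v=0); in:-
Tick 10: [PARSE:-, VALIDATE:-, TRANSFORM:-, EMIT:P6(v=27,ok=T)] out:-; in:-
Tick 11: [PARSE:-, VALIDATE:-, TRANSFORM:-, EMIT:-] out:P6(v=27); in:-
P3: arrives tick 3, valid=False (id=3, id%2=1), emit tick 7, final value 0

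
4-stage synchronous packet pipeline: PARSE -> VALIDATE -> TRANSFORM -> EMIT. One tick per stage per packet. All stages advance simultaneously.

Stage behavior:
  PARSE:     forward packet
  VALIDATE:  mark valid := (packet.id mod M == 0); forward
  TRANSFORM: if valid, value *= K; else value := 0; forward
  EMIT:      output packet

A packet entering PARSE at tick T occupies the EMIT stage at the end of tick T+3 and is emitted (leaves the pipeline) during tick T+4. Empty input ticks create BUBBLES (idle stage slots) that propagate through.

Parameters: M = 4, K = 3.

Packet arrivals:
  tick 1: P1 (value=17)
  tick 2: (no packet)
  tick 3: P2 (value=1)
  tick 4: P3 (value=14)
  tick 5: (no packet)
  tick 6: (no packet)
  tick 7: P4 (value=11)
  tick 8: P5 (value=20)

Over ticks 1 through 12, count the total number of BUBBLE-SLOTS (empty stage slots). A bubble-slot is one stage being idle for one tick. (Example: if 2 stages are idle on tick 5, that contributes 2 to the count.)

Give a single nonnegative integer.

Answer: 28

Derivation:
Tick 1: [PARSE:P1(v=17,ok=F), VALIDATE:-, TRANSFORM:-, EMIT:-] out:-; bubbles=3
Tick 2: [PARSE:-, VALIDATE:P1(v=17,ok=F), TRANSFORM:-, EMIT:-] out:-; bubbles=3
Tick 3: [PARSE:P2(v=1,ok=F), VALIDATE:-, TRANSFORM:P1(v=0,ok=F), EMIT:-] out:-; bubbles=2
Tick 4: [PARSE:P3(v=14,ok=F), VALIDATE:P2(v=1,ok=F), TRANSFORM:-, EMIT:P1(v=0,ok=F)] out:-; bubbles=1
Tick 5: [PARSE:-, VALIDATE:P3(v=14,ok=F), TRANSFORM:P2(v=0,ok=F), EMIT:-] out:P1(v=0); bubbles=2
Tick 6: [PARSE:-, VALIDATE:-, TRANSFORM:P3(v=0,ok=F), EMIT:P2(v=0,ok=F)] out:-; bubbles=2
Tick 7: [PARSE:P4(v=11,ok=F), VALIDATE:-, TRANSFORM:-, EMIT:P3(v=0,ok=F)] out:P2(v=0); bubbles=2
Tick 8: [PARSE:P5(v=20,ok=F), VALIDATE:P4(v=11,ok=T), TRANSFORM:-, EMIT:-] out:P3(v=0); bubbles=2
Tick 9: [PARSE:-, VALIDATE:P5(v=20,ok=F), TRANSFORM:P4(v=33,ok=T), EMIT:-] out:-; bubbles=2
Tick 10: [PARSE:-, VALIDATE:-, TRANSFORM:P5(v=0,ok=F), EMIT:P4(v=33,ok=T)] out:-; bubbles=2
Tick 11: [PARSE:-, VALIDATE:-, TRANSFORM:-, EMIT:P5(v=0,ok=F)] out:P4(v=33); bubbles=3
Tick 12: [PARSE:-, VALIDATE:-, TRANSFORM:-, EMIT:-] out:P5(v=0); bubbles=4
Total bubble-slots: 28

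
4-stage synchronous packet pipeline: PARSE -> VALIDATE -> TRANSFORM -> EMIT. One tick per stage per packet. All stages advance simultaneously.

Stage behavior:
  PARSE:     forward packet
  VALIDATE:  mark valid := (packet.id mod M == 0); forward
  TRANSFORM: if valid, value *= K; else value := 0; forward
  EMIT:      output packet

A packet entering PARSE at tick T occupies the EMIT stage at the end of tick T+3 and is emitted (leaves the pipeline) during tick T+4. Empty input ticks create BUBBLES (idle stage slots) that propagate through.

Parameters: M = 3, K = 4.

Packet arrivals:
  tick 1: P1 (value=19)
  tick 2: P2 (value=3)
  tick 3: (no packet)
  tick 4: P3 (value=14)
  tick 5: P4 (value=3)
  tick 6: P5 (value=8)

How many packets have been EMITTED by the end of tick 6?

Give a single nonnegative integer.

Tick 1: [PARSE:P1(v=19,ok=F), VALIDATE:-, TRANSFORM:-, EMIT:-] out:-; in:P1
Tick 2: [PARSE:P2(v=3,ok=F), VALIDATE:P1(v=19,ok=F), TRANSFORM:-, EMIT:-] out:-; in:P2
Tick 3: [PARSE:-, VALIDATE:P2(v=3,ok=F), TRANSFORM:P1(v=0,ok=F), EMIT:-] out:-; in:-
Tick 4: [PARSE:P3(v=14,ok=F), VALIDATE:-, TRANSFORM:P2(v=0,ok=F), EMIT:P1(v=0,ok=F)] out:-; in:P3
Tick 5: [PARSE:P4(v=3,ok=F), VALIDATE:P3(v=14,ok=T), TRANSFORM:-, EMIT:P2(v=0,ok=F)] out:P1(v=0); in:P4
Tick 6: [PARSE:P5(v=8,ok=F), VALIDATE:P4(v=3,ok=F), TRANSFORM:P3(v=56,ok=T), EMIT:-] out:P2(v=0); in:P5
Emitted by tick 6: ['P1', 'P2']

Answer: 2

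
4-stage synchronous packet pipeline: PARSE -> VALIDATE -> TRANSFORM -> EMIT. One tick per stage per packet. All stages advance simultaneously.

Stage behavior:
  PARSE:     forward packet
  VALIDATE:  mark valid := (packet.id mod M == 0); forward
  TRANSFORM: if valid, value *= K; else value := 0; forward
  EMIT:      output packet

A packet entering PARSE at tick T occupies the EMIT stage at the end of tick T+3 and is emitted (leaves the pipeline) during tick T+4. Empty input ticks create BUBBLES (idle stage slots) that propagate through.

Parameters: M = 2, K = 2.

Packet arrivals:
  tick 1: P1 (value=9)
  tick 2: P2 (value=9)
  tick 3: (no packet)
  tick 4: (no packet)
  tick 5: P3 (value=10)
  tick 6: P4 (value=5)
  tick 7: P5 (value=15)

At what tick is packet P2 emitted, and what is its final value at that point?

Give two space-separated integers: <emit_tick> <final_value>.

Answer: 6 18

Derivation:
Tick 1: [PARSE:P1(v=9,ok=F), VALIDATE:-, TRANSFORM:-, EMIT:-] out:-; in:P1
Tick 2: [PARSE:P2(v=9,ok=F), VALIDATE:P1(v=9,ok=F), TRANSFORM:-, EMIT:-] out:-; in:P2
Tick 3: [PARSE:-, VALIDATE:P2(v=9,ok=T), TRANSFORM:P1(v=0,ok=F), EMIT:-] out:-; in:-
Tick 4: [PARSE:-, VALIDATE:-, TRANSFORM:P2(v=18,ok=T), EMIT:P1(v=0,ok=F)] out:-; in:-
Tick 5: [PARSE:P3(v=10,ok=F), VALIDATE:-, TRANSFORM:-, EMIT:P2(v=18,ok=T)] out:P1(v=0); in:P3
Tick 6: [PARSE:P4(v=5,ok=F), VALIDATE:P3(v=10,ok=F), TRANSFORM:-, EMIT:-] out:P2(v=18); in:P4
Tick 7: [PARSE:P5(v=15,ok=F), VALIDATE:P4(v=5,ok=T), TRANSFORM:P3(v=0,ok=F), EMIT:-] out:-; in:P5
Tick 8: [PARSE:-, VALIDATE:P5(v=15,ok=F), TRANSFORM:P4(v=10,ok=T), EMIT:P3(v=0,ok=F)] out:-; in:-
Tick 9: [PARSE:-, VALIDATE:-, TRANSFORM:P5(v=0,ok=F), EMIT:P4(v=10,ok=T)] out:P3(v=0); in:-
Tick 10: [PARSE:-, VALIDATE:-, TRANSFORM:-, EMIT:P5(v=0,ok=F)] out:P4(v=10); in:-
Tick 11: [PARSE:-, VALIDATE:-, TRANSFORM:-, EMIT:-] out:P5(v=0); in:-
P2: arrives tick 2, valid=True (id=2, id%2=0), emit tick 6, final value 18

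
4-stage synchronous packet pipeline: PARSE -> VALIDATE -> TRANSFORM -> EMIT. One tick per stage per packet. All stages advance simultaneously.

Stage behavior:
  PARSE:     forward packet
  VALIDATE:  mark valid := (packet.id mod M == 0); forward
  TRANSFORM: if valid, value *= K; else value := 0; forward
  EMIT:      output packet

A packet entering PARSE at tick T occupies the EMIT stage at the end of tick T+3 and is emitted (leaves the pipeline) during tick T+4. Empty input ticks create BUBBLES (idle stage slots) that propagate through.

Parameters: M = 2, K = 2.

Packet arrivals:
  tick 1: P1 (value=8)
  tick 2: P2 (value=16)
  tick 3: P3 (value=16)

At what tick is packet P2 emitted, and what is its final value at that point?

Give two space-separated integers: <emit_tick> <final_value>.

Answer: 6 32

Derivation:
Tick 1: [PARSE:P1(v=8,ok=F), VALIDATE:-, TRANSFORM:-, EMIT:-] out:-; in:P1
Tick 2: [PARSE:P2(v=16,ok=F), VALIDATE:P1(v=8,ok=F), TRANSFORM:-, EMIT:-] out:-; in:P2
Tick 3: [PARSE:P3(v=16,ok=F), VALIDATE:P2(v=16,ok=T), TRANSFORM:P1(v=0,ok=F), EMIT:-] out:-; in:P3
Tick 4: [PARSE:-, VALIDATE:P3(v=16,ok=F), TRANSFORM:P2(v=32,ok=T), EMIT:P1(v=0,ok=F)] out:-; in:-
Tick 5: [PARSE:-, VALIDATE:-, TRANSFORM:P3(v=0,ok=F), EMIT:P2(v=32,ok=T)] out:P1(v=0); in:-
Tick 6: [PARSE:-, VALIDATE:-, TRANSFORM:-, EMIT:P3(v=0,ok=F)] out:P2(v=32); in:-
Tick 7: [PARSE:-, VALIDATE:-, TRANSFORM:-, EMIT:-] out:P3(v=0); in:-
P2: arrives tick 2, valid=True (id=2, id%2=0), emit tick 6, final value 32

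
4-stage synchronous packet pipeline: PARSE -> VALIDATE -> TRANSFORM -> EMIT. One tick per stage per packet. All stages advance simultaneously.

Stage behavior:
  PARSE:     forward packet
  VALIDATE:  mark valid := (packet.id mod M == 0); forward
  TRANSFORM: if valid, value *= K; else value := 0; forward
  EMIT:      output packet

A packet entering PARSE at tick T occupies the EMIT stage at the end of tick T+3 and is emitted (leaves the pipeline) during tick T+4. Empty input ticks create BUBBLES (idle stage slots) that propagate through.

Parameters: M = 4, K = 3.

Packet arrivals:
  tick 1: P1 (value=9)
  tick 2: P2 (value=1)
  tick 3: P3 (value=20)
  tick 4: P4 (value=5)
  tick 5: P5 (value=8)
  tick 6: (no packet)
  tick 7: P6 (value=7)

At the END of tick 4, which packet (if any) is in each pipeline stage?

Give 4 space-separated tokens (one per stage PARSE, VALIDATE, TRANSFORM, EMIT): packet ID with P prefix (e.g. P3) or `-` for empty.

Answer: P4 P3 P2 P1

Derivation:
Tick 1: [PARSE:P1(v=9,ok=F), VALIDATE:-, TRANSFORM:-, EMIT:-] out:-; in:P1
Tick 2: [PARSE:P2(v=1,ok=F), VALIDATE:P1(v=9,ok=F), TRANSFORM:-, EMIT:-] out:-; in:P2
Tick 3: [PARSE:P3(v=20,ok=F), VALIDATE:P2(v=1,ok=F), TRANSFORM:P1(v=0,ok=F), EMIT:-] out:-; in:P3
Tick 4: [PARSE:P4(v=5,ok=F), VALIDATE:P3(v=20,ok=F), TRANSFORM:P2(v=0,ok=F), EMIT:P1(v=0,ok=F)] out:-; in:P4
At end of tick 4: ['P4', 'P3', 'P2', 'P1']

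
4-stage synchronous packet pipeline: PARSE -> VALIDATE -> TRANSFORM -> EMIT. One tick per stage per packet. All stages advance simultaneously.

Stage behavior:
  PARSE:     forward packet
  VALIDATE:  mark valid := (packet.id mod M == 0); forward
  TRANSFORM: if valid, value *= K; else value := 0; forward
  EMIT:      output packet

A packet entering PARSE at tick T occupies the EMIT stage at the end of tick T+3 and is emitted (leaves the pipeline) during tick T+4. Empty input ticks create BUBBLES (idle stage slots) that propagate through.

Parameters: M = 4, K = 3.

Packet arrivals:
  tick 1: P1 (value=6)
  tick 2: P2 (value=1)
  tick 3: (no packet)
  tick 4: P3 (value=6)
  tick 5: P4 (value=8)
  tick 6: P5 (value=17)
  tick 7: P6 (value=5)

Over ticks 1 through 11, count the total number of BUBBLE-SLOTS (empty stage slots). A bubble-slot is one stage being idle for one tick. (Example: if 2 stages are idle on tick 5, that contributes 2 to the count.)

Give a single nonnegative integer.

Answer: 20

Derivation:
Tick 1: [PARSE:P1(v=6,ok=F), VALIDATE:-, TRANSFORM:-, EMIT:-] out:-; bubbles=3
Tick 2: [PARSE:P2(v=1,ok=F), VALIDATE:P1(v=6,ok=F), TRANSFORM:-, EMIT:-] out:-; bubbles=2
Tick 3: [PARSE:-, VALIDATE:P2(v=1,ok=F), TRANSFORM:P1(v=0,ok=F), EMIT:-] out:-; bubbles=2
Tick 4: [PARSE:P3(v=6,ok=F), VALIDATE:-, TRANSFORM:P2(v=0,ok=F), EMIT:P1(v=0,ok=F)] out:-; bubbles=1
Tick 5: [PARSE:P4(v=8,ok=F), VALIDATE:P3(v=6,ok=F), TRANSFORM:-, EMIT:P2(v=0,ok=F)] out:P1(v=0); bubbles=1
Tick 6: [PARSE:P5(v=17,ok=F), VALIDATE:P4(v=8,ok=T), TRANSFORM:P3(v=0,ok=F), EMIT:-] out:P2(v=0); bubbles=1
Tick 7: [PARSE:P6(v=5,ok=F), VALIDATE:P5(v=17,ok=F), TRANSFORM:P4(v=24,ok=T), EMIT:P3(v=0,ok=F)] out:-; bubbles=0
Tick 8: [PARSE:-, VALIDATE:P6(v=5,ok=F), TRANSFORM:P5(v=0,ok=F), EMIT:P4(v=24,ok=T)] out:P3(v=0); bubbles=1
Tick 9: [PARSE:-, VALIDATE:-, TRANSFORM:P6(v=0,ok=F), EMIT:P5(v=0,ok=F)] out:P4(v=24); bubbles=2
Tick 10: [PARSE:-, VALIDATE:-, TRANSFORM:-, EMIT:P6(v=0,ok=F)] out:P5(v=0); bubbles=3
Tick 11: [PARSE:-, VALIDATE:-, TRANSFORM:-, EMIT:-] out:P6(v=0); bubbles=4
Total bubble-slots: 20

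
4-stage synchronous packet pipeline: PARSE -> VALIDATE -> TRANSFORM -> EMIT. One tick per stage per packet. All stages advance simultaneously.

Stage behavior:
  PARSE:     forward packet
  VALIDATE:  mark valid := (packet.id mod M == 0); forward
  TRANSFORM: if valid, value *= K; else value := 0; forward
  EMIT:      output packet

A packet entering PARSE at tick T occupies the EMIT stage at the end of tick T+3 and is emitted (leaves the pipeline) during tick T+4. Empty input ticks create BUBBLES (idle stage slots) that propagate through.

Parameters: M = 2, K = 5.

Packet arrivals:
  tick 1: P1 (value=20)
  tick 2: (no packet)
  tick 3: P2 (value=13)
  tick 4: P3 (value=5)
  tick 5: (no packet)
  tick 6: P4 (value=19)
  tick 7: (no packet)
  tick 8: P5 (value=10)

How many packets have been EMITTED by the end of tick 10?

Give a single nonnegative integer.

Answer: 4

Derivation:
Tick 1: [PARSE:P1(v=20,ok=F), VALIDATE:-, TRANSFORM:-, EMIT:-] out:-; in:P1
Tick 2: [PARSE:-, VALIDATE:P1(v=20,ok=F), TRANSFORM:-, EMIT:-] out:-; in:-
Tick 3: [PARSE:P2(v=13,ok=F), VALIDATE:-, TRANSFORM:P1(v=0,ok=F), EMIT:-] out:-; in:P2
Tick 4: [PARSE:P3(v=5,ok=F), VALIDATE:P2(v=13,ok=T), TRANSFORM:-, EMIT:P1(v=0,ok=F)] out:-; in:P3
Tick 5: [PARSE:-, VALIDATE:P3(v=5,ok=F), TRANSFORM:P2(v=65,ok=T), EMIT:-] out:P1(v=0); in:-
Tick 6: [PARSE:P4(v=19,ok=F), VALIDATE:-, TRANSFORM:P3(v=0,ok=F), EMIT:P2(v=65,ok=T)] out:-; in:P4
Tick 7: [PARSE:-, VALIDATE:P4(v=19,ok=T), TRANSFORM:-, EMIT:P3(v=0,ok=F)] out:P2(v=65); in:-
Tick 8: [PARSE:P5(v=10,ok=F), VALIDATE:-, TRANSFORM:P4(v=95,ok=T), EMIT:-] out:P3(v=0); in:P5
Tick 9: [PARSE:-, VALIDATE:P5(v=10,ok=F), TRANSFORM:-, EMIT:P4(v=95,ok=T)] out:-; in:-
Tick 10: [PARSE:-, VALIDATE:-, TRANSFORM:P5(v=0,ok=F), EMIT:-] out:P4(v=95); in:-
Emitted by tick 10: ['P1', 'P2', 'P3', 'P4']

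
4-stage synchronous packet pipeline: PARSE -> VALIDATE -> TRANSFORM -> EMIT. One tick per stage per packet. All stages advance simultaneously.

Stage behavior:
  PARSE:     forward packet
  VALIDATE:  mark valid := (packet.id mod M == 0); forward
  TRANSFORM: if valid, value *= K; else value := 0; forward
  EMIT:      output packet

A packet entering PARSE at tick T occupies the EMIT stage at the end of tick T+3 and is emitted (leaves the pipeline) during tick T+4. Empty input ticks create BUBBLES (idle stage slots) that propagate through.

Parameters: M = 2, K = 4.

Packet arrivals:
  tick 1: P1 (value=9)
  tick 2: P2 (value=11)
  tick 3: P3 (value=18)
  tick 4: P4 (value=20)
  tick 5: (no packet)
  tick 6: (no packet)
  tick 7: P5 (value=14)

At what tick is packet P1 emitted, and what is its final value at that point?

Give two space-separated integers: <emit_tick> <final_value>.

Tick 1: [PARSE:P1(v=9,ok=F), VALIDATE:-, TRANSFORM:-, EMIT:-] out:-; in:P1
Tick 2: [PARSE:P2(v=11,ok=F), VALIDATE:P1(v=9,ok=F), TRANSFORM:-, EMIT:-] out:-; in:P2
Tick 3: [PARSE:P3(v=18,ok=F), VALIDATE:P2(v=11,ok=T), TRANSFORM:P1(v=0,ok=F), EMIT:-] out:-; in:P3
Tick 4: [PARSE:P4(v=20,ok=F), VALIDATE:P3(v=18,ok=F), TRANSFORM:P2(v=44,ok=T), EMIT:P1(v=0,ok=F)] out:-; in:P4
Tick 5: [PARSE:-, VALIDATE:P4(v=20,ok=T), TRANSFORM:P3(v=0,ok=F), EMIT:P2(v=44,ok=T)] out:P1(v=0); in:-
Tick 6: [PARSE:-, VALIDATE:-, TRANSFORM:P4(v=80,ok=T), EMIT:P3(v=0,ok=F)] out:P2(v=44); in:-
Tick 7: [PARSE:P5(v=14,ok=F), VALIDATE:-, TRANSFORM:-, EMIT:P4(v=80,ok=T)] out:P3(v=0); in:P5
Tick 8: [PARSE:-, VALIDATE:P5(v=14,ok=F), TRANSFORM:-, EMIT:-] out:P4(v=80); in:-
Tick 9: [PARSE:-, VALIDATE:-, TRANSFORM:P5(v=0,ok=F), EMIT:-] out:-; in:-
Tick 10: [PARSE:-, VALIDATE:-, TRANSFORM:-, EMIT:P5(v=0,ok=F)] out:-; in:-
Tick 11: [PARSE:-, VALIDATE:-, TRANSFORM:-, EMIT:-] out:P5(v=0); in:-
P1: arrives tick 1, valid=False (id=1, id%2=1), emit tick 5, final value 0

Answer: 5 0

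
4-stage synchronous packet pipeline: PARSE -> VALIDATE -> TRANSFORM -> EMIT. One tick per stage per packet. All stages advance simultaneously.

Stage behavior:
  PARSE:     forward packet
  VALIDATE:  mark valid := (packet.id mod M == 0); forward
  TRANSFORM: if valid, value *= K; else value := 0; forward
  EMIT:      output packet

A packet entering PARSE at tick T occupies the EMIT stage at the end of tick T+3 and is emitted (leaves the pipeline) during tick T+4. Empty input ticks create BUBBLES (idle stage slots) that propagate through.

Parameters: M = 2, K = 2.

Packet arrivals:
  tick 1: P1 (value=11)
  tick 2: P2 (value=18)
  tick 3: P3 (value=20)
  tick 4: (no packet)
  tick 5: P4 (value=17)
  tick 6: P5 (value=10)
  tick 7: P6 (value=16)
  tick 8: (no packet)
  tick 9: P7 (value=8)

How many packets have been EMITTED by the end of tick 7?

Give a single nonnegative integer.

Answer: 3

Derivation:
Tick 1: [PARSE:P1(v=11,ok=F), VALIDATE:-, TRANSFORM:-, EMIT:-] out:-; in:P1
Tick 2: [PARSE:P2(v=18,ok=F), VALIDATE:P1(v=11,ok=F), TRANSFORM:-, EMIT:-] out:-; in:P2
Tick 3: [PARSE:P3(v=20,ok=F), VALIDATE:P2(v=18,ok=T), TRANSFORM:P1(v=0,ok=F), EMIT:-] out:-; in:P3
Tick 4: [PARSE:-, VALIDATE:P3(v=20,ok=F), TRANSFORM:P2(v=36,ok=T), EMIT:P1(v=0,ok=F)] out:-; in:-
Tick 5: [PARSE:P4(v=17,ok=F), VALIDATE:-, TRANSFORM:P3(v=0,ok=F), EMIT:P2(v=36,ok=T)] out:P1(v=0); in:P4
Tick 6: [PARSE:P5(v=10,ok=F), VALIDATE:P4(v=17,ok=T), TRANSFORM:-, EMIT:P3(v=0,ok=F)] out:P2(v=36); in:P5
Tick 7: [PARSE:P6(v=16,ok=F), VALIDATE:P5(v=10,ok=F), TRANSFORM:P4(v=34,ok=T), EMIT:-] out:P3(v=0); in:P6
Emitted by tick 7: ['P1', 'P2', 'P3']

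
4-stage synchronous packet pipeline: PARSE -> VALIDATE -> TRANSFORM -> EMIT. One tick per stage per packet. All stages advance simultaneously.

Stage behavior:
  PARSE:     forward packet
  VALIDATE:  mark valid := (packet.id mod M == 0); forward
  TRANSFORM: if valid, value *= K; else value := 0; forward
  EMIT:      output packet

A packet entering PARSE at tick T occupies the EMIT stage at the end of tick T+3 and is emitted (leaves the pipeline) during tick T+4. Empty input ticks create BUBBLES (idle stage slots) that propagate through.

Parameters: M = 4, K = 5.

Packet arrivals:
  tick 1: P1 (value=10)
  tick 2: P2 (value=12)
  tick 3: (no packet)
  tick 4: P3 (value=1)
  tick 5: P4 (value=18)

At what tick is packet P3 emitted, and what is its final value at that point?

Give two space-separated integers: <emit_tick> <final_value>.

Answer: 8 0

Derivation:
Tick 1: [PARSE:P1(v=10,ok=F), VALIDATE:-, TRANSFORM:-, EMIT:-] out:-; in:P1
Tick 2: [PARSE:P2(v=12,ok=F), VALIDATE:P1(v=10,ok=F), TRANSFORM:-, EMIT:-] out:-; in:P2
Tick 3: [PARSE:-, VALIDATE:P2(v=12,ok=F), TRANSFORM:P1(v=0,ok=F), EMIT:-] out:-; in:-
Tick 4: [PARSE:P3(v=1,ok=F), VALIDATE:-, TRANSFORM:P2(v=0,ok=F), EMIT:P1(v=0,ok=F)] out:-; in:P3
Tick 5: [PARSE:P4(v=18,ok=F), VALIDATE:P3(v=1,ok=F), TRANSFORM:-, EMIT:P2(v=0,ok=F)] out:P1(v=0); in:P4
Tick 6: [PARSE:-, VALIDATE:P4(v=18,ok=T), TRANSFORM:P3(v=0,ok=F), EMIT:-] out:P2(v=0); in:-
Tick 7: [PARSE:-, VALIDATE:-, TRANSFORM:P4(v=90,ok=T), EMIT:P3(v=0,ok=F)] out:-; in:-
Tick 8: [PARSE:-, VALIDATE:-, TRANSFORM:-, EMIT:P4(v=90,ok=T)] out:P3(v=0); in:-
Tick 9: [PARSE:-, VALIDATE:-, TRANSFORM:-, EMIT:-] out:P4(v=90); in:-
P3: arrives tick 4, valid=False (id=3, id%4=3), emit tick 8, final value 0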